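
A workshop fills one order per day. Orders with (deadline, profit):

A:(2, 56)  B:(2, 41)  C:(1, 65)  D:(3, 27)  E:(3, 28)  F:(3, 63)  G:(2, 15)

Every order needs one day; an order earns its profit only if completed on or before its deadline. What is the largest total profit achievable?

Profit order: C=65 F=63 A=56 B=41 E=28 D=27 G=15
Assign: C→slot 1, F→slot 3, A→slot 2, B skipped, E skipped, D skipped, G skipped.
Slots: [1:C] [2:A] [3:F]
Profit = 65 + 56 + 63 = 184

184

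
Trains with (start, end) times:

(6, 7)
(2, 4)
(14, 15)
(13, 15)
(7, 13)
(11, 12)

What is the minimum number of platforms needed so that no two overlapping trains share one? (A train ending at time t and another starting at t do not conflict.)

2

starts: [2, 6, 7, 11, 13, 14]
ends:   [4, 7, 12, 13, 15, 15]
s2→1 e4→0 s6→1 e7→0 s7→1 s11→2  — peak 2.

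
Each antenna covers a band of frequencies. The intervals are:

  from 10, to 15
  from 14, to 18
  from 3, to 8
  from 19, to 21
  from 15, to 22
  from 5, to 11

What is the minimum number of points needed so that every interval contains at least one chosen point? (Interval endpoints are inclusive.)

3

Process intervals by earliest right end; each time one isn't hit yet, stab at its right endpoint.
By right end: [3,8]  [5,11]  [10,15]  [14,18]  [19,21]  [15,22]
[3,8] uncovered → point at 8; [10,15] uncovered → point at 15; [19,21] uncovered → point at 21.
Points: 8, 15, 21 (3 total).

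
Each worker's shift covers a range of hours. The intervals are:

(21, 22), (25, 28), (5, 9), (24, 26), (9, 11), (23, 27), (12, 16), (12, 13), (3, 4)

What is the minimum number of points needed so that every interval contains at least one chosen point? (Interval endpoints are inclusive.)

By right end: [3,4]  [5,9]  [9,11]  [12,13]  [12,16]  [21,22]  [24,26]  [23,27]  [25,28]
[3,4] uncovered → point at 4; [5,9] uncovered → point at 9; [12,13] uncovered → point at 13; [21,22] uncovered → point at 22; [24,26] uncovered → point at 26.
Points: 4, 9, 13, 22, 26 (5 total).

5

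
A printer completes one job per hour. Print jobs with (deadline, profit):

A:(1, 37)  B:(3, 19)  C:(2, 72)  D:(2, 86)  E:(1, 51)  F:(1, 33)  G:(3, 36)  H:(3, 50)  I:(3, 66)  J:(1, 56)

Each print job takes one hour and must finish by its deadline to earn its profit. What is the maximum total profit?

Sort by profit descending; place each in the latest free slot ≤ its deadline.
Profit order: D=86 C=72 I=66 J=56 E=51 H=50 A=37 G=36 F=33 B=19
Assign: D→slot 2, C→slot 1, I→slot 3, J skipped, E skipped, H skipped, A skipped, G skipped, F skipped, B skipped.
Slots: [1:C] [2:D] [3:I]
Profit = 72 + 86 + 66 = 224

224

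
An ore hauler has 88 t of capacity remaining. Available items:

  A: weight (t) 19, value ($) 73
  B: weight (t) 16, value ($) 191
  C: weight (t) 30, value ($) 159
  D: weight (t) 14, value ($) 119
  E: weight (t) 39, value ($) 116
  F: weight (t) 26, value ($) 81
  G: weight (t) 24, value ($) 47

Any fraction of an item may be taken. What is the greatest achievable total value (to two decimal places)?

Order: B (191/16=11.94) > D (119/14=8.50) > C (159/30=5.30) > A (73/19=3.84) > F (81/26=3.12) > E (116/39=2.97) > G (47/24=1.96)
Fill: take B (16 @ 191) → take D (14 @ 119) → take C (30 @ 159) → take A (19 @ 73) → take 9/26 of F → 28.04; 88/88 used.
Total value = 570.04

570.04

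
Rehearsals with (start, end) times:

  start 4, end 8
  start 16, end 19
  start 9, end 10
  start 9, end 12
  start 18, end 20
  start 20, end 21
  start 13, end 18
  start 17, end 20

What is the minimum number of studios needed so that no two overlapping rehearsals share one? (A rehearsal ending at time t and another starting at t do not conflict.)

starts: [4, 9, 9, 13, 16, 17, 18, 20]
ends:   [8, 10, 12, 18, 19, 20, 20, 21]
s4→1 e8→0 s9→1 s9→2 e10→1 e12→0 s13→1 s16→2 s17→3  — peak 3.

3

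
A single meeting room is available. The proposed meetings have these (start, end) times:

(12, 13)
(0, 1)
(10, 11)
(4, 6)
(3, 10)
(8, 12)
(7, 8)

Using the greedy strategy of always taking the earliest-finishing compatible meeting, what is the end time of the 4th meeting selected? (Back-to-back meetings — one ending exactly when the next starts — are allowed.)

Order by finish time; keep every interval that doesn't clash with the previous kept one.
Sorted by end: (0,1)  (4,6)  (7,8)  (3,10)  (10,11)  (8,12)  (12,13)
take (0,1); take (4,6); take (7,8); take (10,11); take (12,13).
Selected: (0,1) (4,6) (7,8) (10,11) (12,13)

11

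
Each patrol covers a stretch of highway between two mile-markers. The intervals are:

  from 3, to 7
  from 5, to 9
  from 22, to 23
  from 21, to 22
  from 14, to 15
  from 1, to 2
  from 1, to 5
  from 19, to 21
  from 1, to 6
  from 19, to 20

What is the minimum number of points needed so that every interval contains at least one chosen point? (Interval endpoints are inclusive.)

5

Process intervals by earliest right end; each time one isn't hit yet, stab at its right endpoint.
Sorted: [1,2] [1,5] [1,6] [3,7] [5,9] [14,15] [19,20] [19,21] [21,22] [22,23]
{[1,2],[1,5],[1,6]} hit by 2; {[3,7],[5,9]} hit by 7; {[14,15]} hit by 15; {[19,20],[19,21]} hit by 20; {[21,22],[22,23]} hit by 22.
Points: 2, 7, 15, 20, 22 (5 total).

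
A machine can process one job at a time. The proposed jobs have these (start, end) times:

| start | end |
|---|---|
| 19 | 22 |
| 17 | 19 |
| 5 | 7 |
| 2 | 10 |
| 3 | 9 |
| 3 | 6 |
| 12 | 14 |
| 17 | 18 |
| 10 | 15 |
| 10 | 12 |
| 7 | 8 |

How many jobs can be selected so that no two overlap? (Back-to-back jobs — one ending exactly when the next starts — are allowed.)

6

Sort by end time and greedily take each interval whose start is ≥ the last chosen end.
Sorted by end: (3,6)  (5,7)  (7,8)  (3,9)  (2,10)  (10,12)  (12,14)  (10,15)  (17,18)  (17,19)  (19,22)
take (3,6); skip (5,7); take (7,8); take (10,12); take (12,14); take (17,18); take (19,22).
Selected 6 jobs.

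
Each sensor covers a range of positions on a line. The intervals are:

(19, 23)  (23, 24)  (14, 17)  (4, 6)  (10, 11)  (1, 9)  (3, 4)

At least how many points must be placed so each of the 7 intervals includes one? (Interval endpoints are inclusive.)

Sort by right endpoint; whenever an interval is uncovered, place a point at its right end.
By right end: [3,4]  [4,6]  [1,9]  [10,11]  [14,17]  [19,23]  [23,24]
[3,4] uncovered → point at 4; [10,11] uncovered → point at 11; [14,17] uncovered → point at 17; [19,23] uncovered → point at 23.
Points: 4, 11, 17, 23 (4 total).

4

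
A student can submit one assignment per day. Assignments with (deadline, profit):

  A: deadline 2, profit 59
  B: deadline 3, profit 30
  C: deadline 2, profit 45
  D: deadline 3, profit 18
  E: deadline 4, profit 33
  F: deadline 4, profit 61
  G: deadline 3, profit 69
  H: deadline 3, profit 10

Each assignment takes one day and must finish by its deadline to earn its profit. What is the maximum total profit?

234

Take jobs in profit order; each goes to the latest open slot no later than its deadline.
Profit order: G=69 F=61 A=59 C=45 E=33 B=30 D=18 H=10
Assign: G→slot 3, F→slot 4, A→slot 2, C→slot 1, E skipped, B skipped, D skipped, H skipped.
Slots: [1:C] [2:A] [3:G] [4:F]
Profit = 45 + 59 + 69 + 61 = 234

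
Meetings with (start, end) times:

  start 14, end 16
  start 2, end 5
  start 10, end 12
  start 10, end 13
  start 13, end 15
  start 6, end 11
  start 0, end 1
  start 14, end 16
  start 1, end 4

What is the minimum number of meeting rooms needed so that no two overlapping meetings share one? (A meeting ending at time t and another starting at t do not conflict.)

3

The answer is the maximum number of intervals overlapping at any instant.
Events (time:±→running): 0:+→1 1:-→0 1:+→1 2:+→2 4:-→1 5:-→0 6:+→1 10:+→2 10:+→3 … peak 3.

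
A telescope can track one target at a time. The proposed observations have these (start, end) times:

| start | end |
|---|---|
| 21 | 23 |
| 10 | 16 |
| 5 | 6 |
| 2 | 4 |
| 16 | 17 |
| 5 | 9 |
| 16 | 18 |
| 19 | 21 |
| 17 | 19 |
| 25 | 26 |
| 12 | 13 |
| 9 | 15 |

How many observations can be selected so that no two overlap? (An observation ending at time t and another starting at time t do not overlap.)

Order by finish time; keep every interval that doesn't clash with the previous kept one.
Sorted by end: (2,4)  (5,6)  (5,9)  (12,13)  (9,15)  (10,16)  (16,17)  (16,18)  (17,19)  (19,21)  (21,23)  (25,26)
take (2,4); take (5,6); take (12,13); skip (10,16); take (16,17); skip (16,18); take (17,19); take (19,21); take (21,23); take (25,26).
Selected 8 observations.

8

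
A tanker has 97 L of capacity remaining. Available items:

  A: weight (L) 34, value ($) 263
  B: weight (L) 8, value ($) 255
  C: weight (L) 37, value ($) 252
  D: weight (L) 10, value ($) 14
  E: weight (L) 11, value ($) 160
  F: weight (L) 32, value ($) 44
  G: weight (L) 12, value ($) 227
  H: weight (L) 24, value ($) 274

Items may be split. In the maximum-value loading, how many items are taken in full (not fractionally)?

Order: B (255/8=31.88) > G (227/12=18.92) > E (160/11=14.55) > H (274/24=11.42) > A (263/34=7.74) > C (252/37=6.81) > D (14/10=1.40) > F (44/32=1.38)
Fill: take B (8 @ 255) → take G (12 @ 227) → take E (11 @ 160) → take H (24 @ 274) → take A (34 @ 263) → take 8/37 of C → 54.49; 97/97 used.
5 item(s) taken whole; one partial (take 8/37 of C).

5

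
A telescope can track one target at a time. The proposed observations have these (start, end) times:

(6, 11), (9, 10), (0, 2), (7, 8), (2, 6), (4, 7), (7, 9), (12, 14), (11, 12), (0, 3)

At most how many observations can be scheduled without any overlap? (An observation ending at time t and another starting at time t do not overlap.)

Order by finish time; keep every interval that doesn't clash with the previous kept one.
By end time: (0,2), (0,3), (2,6), (4,7), (7,8), (7,9), (9,10), (6,11), (11,12), (12,14).
Pick (0,2); next start ≥ 2 → (2,6); next start ≥ 6 → (7,8); next start ≥ 8 → (9,10); next start ≥ 10 → (11,12); next start ≥ 12 → (12,14).
Selected 6 observations.

6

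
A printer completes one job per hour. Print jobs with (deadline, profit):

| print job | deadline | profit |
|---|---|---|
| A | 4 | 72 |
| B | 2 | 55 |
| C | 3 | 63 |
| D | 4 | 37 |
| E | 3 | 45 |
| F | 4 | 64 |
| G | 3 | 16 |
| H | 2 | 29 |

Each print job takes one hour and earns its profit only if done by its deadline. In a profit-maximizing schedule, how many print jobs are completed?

4

By profit: A(d4,72), F(d4,64), C(d3,63), B(d2,55), E(d3,45), D(d4,37), H(d2,29), G(d3,16)
A→slot 4; F→slot 3; C→slot 2; B→slot 1; E skipped; D skipped; H skipped; G skipped.
4 of 8 scheduled.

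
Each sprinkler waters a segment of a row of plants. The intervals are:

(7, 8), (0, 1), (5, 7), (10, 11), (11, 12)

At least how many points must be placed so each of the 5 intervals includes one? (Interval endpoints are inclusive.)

3

Process intervals by earliest right end; each time one isn't hit yet, stab at its right endpoint.
By right end: [0,1]  [5,7]  [7,8]  [10,11]  [11,12]
[0,1] uncovered → point at 1; [5,7] uncovered → point at 7; [10,11] uncovered → point at 11.
Points: 1, 7, 11 (3 total).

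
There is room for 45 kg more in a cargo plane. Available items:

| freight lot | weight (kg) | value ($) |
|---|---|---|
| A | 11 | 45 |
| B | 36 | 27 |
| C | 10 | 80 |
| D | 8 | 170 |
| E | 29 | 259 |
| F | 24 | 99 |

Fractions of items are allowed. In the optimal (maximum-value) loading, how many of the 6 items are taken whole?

2

Sort by value per unit weight and fill in that order.
Order: D (170/8=21.25) > E (259/29=8.93) > C (80/10=8.00) > F (99/24=4.12) > A (45/11=4.09) > B (27/36=0.75)
Fill: take D (8 @ 170) → take E (29 @ 259) → take 8/10 of C → 64.00; 45/45 used.
2 item(s) taken whole; one partial (take 8/10 of C).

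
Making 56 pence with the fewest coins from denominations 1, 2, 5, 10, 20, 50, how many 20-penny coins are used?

Greedy: take as many of the largest coin as possible, then repeat with the remainder.
56 = 1×50 + 1×5 + 1×1
Count of 20: 0

0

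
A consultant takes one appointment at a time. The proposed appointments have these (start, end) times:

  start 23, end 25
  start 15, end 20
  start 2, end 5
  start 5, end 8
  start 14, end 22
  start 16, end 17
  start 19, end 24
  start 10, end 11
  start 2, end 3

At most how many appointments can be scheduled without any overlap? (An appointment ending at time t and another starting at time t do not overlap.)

5

Greedy by earliest finish: after sorting by end time, pick each interval compatible with the last pick.
Sorted by end: (2,3)  (2,5)  (5,8)  (10,11)  (16,17)  (15,20)  (14,22)  (19,24)  (23,25)
take (2,3); take (5,8); take (10,11); take (16,17); skip (15,20); take (19,24).
Selected 5 appointments.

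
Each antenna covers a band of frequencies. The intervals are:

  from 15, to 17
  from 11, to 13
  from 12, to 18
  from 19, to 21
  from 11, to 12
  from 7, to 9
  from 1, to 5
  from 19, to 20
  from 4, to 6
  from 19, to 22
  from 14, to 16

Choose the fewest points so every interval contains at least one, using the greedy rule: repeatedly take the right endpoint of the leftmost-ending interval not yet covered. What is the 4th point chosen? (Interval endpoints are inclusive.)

Sort by right endpoint; whenever an interval is uncovered, place a point at its right end.
By right end: [1,5]  [4,6]  [7,9]  [11,12]  [11,13]  [14,16]  [15,17]  [12,18]  [19,20]  [19,21]  [19,22]
[1,5] uncovered → point at 5; [7,9] uncovered → point at 9; [11,12] uncovered → point at 12; [14,16] uncovered → point at 16; [19,20] uncovered → point at 20.
Points: 5, 9, 12, 16, 20 (5 total).

16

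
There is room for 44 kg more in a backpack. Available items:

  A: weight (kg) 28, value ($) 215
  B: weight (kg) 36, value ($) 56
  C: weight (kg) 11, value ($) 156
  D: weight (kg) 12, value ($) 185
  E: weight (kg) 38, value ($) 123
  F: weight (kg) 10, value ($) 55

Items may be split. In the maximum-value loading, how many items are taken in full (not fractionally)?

2

Order: D (185/12=15.42) > C (156/11=14.18) > A (215/28=7.68) > F (55/10=5.50) > E (123/38=3.24) > B (56/36=1.56)
Fill: take D (12 @ 185) → take C (11 @ 156) → take 21/28 of A → 161.25; 44/44 used.
2 item(s) taken whole; one partial (take 21/28 of A).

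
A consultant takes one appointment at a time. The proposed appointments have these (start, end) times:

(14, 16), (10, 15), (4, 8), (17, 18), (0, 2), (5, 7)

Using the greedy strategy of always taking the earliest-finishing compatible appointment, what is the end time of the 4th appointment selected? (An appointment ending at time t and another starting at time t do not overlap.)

Order by finish time; keep every interval that doesn't clash with the previous kept one.
Sorted by end: (0,2)  (5,7)  (4,8)  (10,15)  (14,16)  (17,18)
take (0,2); take (5,7); take (10,15); skip (14,16); take (17,18).
Selected: (0,2) (5,7) (10,15) (17,18)

18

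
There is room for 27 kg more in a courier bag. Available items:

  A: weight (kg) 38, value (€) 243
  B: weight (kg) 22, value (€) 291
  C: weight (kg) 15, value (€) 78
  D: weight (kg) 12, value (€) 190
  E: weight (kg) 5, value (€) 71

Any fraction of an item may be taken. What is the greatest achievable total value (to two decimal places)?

393.27

Sort by value per unit weight and fill in that order.
Ratios (sorted): D 15.83, E 14.20, B 13.23, A 6.39, C 5.20
take D (12 @ 190); take E (5 @ 71); take 10/22 of B → 132.27. Capacity used 27/27.
Total value = 393.27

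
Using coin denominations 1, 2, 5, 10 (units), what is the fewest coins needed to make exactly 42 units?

42 = 4×10 + 1×2
Total coins = 4 + 1 = 5

5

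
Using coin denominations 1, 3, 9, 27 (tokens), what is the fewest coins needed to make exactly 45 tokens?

Use the largest denomination that fits, subtract, and repeat.
45 = 1×27 + 2×9
Total coins = 1 + 2 = 3

3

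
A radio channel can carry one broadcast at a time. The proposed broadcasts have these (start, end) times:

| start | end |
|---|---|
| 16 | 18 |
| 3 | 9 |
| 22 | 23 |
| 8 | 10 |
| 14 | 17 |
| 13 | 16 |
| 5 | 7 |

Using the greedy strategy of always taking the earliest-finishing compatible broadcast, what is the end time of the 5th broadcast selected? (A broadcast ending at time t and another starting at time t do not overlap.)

23

Sorted by end: (5,7)  (3,9)  (8,10)  (13,16)  (14,17)  (16,18)  (22,23)
take (5,7); skip (3,9); take (8,10); take (13,16); take (16,18); take (22,23).
Selected: (5,7) (8,10) (13,16) (16,18) (22,23)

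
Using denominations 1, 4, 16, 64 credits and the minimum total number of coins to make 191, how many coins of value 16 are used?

Use the largest denomination that fits, subtract, and repeat.
191 = 2×64 + 3×16 + 3×4 + 3×1
Count of 16: 3

3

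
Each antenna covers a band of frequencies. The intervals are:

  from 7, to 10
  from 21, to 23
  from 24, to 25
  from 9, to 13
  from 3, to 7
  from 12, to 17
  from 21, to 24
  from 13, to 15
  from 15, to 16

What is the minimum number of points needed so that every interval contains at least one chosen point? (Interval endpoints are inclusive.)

Process intervals by earliest right end; each time one isn't hit yet, stab at its right endpoint.
By right end: [3,7]  [7,10]  [9,13]  [13,15]  [15,16]  [12,17]  [21,23]  [21,24]  [24,25]
[3,7] uncovered → point at 7; [9,13] uncovered → point at 13; [15,16] uncovered → point at 16; [21,23] uncovered → point at 23; [24,25] uncovered → point at 25.
Points: 7, 13, 16, 23, 25 (5 total).

5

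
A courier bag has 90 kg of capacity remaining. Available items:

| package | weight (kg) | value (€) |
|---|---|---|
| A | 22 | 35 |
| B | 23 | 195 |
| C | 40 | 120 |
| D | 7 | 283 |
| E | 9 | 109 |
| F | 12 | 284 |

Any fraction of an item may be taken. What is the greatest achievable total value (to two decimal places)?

988.00

Greedy by value/weight ratio, highest first.
Ratios (sorted): D 40.43, F 23.67, E 12.11, B 8.48, C 3.00, A 1.59
take D (7 @ 283); take F (12 @ 284); take E (9 @ 109); take B (23 @ 195); take 39/40 of C → 117.00. Capacity used 90/90.
Total value = 988.00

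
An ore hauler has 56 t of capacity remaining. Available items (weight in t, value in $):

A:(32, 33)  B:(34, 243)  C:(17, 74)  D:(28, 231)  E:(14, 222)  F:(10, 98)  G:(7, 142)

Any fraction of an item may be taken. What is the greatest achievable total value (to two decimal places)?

Sort by value per unit weight and fill in that order.
Ratios (sorted): G 20.29, E 15.86, F 9.80, D 8.25, B 7.15, C 4.35, A 1.03
take G (7 @ 142); take E (14 @ 222); take F (10 @ 98); take 25/28 of D → 206.25. Capacity used 56/56.
Total value = 668.25

668.25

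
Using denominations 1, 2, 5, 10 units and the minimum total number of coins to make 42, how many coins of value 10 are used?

Use the largest denomination that fits, subtract, and repeat.
42 − 4×10→2 − 1×2→0
Count of 10: 4

4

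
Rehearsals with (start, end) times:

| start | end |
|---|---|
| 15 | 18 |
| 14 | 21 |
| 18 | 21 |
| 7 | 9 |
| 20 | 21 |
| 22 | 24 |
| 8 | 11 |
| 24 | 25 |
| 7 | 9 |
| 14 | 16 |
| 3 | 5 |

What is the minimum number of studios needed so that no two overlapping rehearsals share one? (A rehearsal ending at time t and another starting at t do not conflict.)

Count concurrent intervals with a sweep; the peak is the room count.
Events (time:±→running): 3:+→1 5:-→0 7:+→1 7:+→2 8:+→3 … peak 3.

3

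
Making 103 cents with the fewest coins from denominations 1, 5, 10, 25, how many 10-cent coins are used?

0

103 − 4×25→3 − 3×1→0
Count of 10: 0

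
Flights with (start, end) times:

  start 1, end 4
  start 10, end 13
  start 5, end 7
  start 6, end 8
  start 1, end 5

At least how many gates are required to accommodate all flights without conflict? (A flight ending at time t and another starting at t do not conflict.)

starts: [1, 1, 5, 6, 10]
ends:   [4, 5, 7, 8, 13]
s1→1 s1→2  — peak 2.

2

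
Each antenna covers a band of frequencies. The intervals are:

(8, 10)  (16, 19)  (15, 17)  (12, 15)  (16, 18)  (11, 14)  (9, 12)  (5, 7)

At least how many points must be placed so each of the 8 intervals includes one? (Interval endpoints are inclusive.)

4

Sorted: [5,7] [8,10] [9,12] [11,14] [12,15] [15,17] [16,18] [16,19]
{[5,7]} hit by 7; {[8,10],[9,12]} hit by 10; {[11,14],[12,15]} hit by 14; {[15,17],[16,18],[16,19]} hit by 17.
Points: 7, 10, 14, 17 (4 total).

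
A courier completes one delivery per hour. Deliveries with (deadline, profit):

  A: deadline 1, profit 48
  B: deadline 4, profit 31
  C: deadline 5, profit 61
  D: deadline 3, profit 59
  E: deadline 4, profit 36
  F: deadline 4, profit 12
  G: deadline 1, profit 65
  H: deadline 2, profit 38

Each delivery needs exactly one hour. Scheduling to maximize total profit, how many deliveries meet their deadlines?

By profit: G(d1,65), C(d5,61), D(d3,59), A(d1,48), H(d2,38), E(d4,36), B(d4,31), F(d4,12)
G→slot 1; C→slot 5; D→slot 3; A skipped; H→slot 2; E→slot 4; B skipped; F skipped.
5 of 8 scheduled.

5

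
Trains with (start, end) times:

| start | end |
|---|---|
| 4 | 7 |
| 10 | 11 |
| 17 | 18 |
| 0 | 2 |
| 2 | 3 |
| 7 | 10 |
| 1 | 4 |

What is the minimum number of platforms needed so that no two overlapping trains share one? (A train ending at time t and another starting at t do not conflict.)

The answer is the maximum number of intervals overlapping at any instant.
Events (time:±→running): 0:+→1 1:+→2 … peak 2.

2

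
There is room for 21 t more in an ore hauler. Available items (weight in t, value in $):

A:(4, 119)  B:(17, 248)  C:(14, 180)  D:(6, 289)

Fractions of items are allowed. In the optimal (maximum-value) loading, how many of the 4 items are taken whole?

2

Sort by value per unit weight and fill in that order.
Ratios (sorted): D 48.17, A 29.75, B 14.59, C 12.86
take D (6 @ 289); take A (4 @ 119); take 11/17 of B → 160.47. Capacity used 21/21.
2 item(s) taken whole; one partial (take 11/17 of B).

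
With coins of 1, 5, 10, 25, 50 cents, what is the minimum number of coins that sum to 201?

201 − 4×50→1 − 1×1→0
Total coins = 4 + 1 = 5

5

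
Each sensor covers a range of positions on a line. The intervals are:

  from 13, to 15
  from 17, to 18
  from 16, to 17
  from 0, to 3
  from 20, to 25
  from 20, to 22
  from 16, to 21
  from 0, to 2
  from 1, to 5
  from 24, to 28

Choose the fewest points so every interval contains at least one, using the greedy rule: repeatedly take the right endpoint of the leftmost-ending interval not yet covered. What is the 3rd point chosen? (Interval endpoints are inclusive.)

17

Process intervals by earliest right end; each time one isn't hit yet, stab at its right endpoint.
By right end: [0,2]  [0,3]  [1,5]  [13,15]  [16,17]  [17,18]  [16,21]  [20,22]  [20,25]  [24,28]
[0,2] uncovered → point at 2; [13,15] uncovered → point at 15; [16,17] uncovered → point at 17; [20,22] uncovered → point at 22; [24,28] uncovered → point at 28.
Points: 2, 15, 17, 22, 28 (5 total).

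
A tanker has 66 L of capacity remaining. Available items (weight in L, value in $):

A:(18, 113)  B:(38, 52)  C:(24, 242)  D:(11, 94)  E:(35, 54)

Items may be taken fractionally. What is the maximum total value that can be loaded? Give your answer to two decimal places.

469.06

Sort by value per unit weight and fill in that order.
Ratios (sorted): C 10.08, D 8.55, A 6.28, E 1.54, B 1.37
take C (24 @ 242); take D (11 @ 94); take A (18 @ 113); take 13/35 of E → 20.06. Capacity used 66/66.
Total value = 469.06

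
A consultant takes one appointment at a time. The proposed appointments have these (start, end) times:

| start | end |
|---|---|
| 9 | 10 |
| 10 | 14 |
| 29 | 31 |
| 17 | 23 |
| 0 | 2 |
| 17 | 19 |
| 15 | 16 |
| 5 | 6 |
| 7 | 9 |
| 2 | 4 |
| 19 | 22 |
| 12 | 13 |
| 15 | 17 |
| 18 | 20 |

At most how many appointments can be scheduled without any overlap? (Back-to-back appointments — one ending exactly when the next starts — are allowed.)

Greedy by earliest finish: after sorting by end time, pick each interval compatible with the last pick.
Sorted by end: (0,2)  (2,4)  (5,6)  (7,9)  (9,10)  (12,13)  (10,14)  (15,16)  (15,17)  (17,19)  (18,20)  (19,22)  (17,23)  (29,31)
take (0,2); take (2,4); take (5,6); take (7,9); take (9,10); take (12,13); take (15,16); take (17,19); take (19,22); take (29,31).
Selected 10 appointments.

10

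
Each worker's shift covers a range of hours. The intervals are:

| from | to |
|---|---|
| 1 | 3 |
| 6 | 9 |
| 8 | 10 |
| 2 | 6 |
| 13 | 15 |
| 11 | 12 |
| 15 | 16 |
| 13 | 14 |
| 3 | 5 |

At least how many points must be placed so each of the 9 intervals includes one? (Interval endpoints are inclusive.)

Sorted: [1,3] [3,5] [2,6] [6,9] [8,10] [11,12] [13,14] [13,15] [15,16]
{[1,3],[3,5],[2,6]} hit by 3; {[6,9],[8,10]} hit by 9; {[11,12]} hit by 12; {[13,14],[13,15]} hit by 14; {[15,16]} hit by 16.
Points: 3, 9, 12, 14, 16 (5 total).

5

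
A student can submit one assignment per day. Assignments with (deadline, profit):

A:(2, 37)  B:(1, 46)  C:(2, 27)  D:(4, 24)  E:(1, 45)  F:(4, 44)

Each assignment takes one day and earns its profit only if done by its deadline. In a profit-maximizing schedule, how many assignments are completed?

4

By profit: B(d1,46), E(d1,45), F(d4,44), A(d2,37), C(d2,27), D(d4,24)
B→slot 1; E skipped; F→slot 4; A→slot 2; C skipped; D→slot 3.
4 of 6 scheduled.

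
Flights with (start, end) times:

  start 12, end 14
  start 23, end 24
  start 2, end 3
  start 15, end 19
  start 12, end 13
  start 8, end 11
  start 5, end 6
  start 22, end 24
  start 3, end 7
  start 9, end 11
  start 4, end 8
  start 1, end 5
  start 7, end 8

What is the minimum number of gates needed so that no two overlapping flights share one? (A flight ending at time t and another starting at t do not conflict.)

Count concurrent intervals with a sweep; the peak is the room count.
Events (time:±→running): 1:+→1 2:+→2 3:-→1 3:+→2 4:+→3 … peak 3.

3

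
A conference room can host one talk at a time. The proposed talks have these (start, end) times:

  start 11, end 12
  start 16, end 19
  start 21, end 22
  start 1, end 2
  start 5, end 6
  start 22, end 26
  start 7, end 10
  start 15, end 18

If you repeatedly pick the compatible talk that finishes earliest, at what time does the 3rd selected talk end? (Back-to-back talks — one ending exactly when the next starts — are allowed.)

10

Sort by end time and greedily take each interval whose start is ≥ the last chosen end.
By end time: (1,2), (5,6), (7,10), (11,12), (15,18), (16,19), (21,22), (22,26).
Pick (1,2); next start ≥ 2 → (5,6); next start ≥ 6 → (7,10); next start ≥ 10 → (11,12); next start ≥ 12 → (15,18); next start ≥ 18 → (21,22); next start ≥ 22 → (22,26).
Selected: (1,2) (5,6) (7,10) (11,12) (15,18) (21,22) (22,26)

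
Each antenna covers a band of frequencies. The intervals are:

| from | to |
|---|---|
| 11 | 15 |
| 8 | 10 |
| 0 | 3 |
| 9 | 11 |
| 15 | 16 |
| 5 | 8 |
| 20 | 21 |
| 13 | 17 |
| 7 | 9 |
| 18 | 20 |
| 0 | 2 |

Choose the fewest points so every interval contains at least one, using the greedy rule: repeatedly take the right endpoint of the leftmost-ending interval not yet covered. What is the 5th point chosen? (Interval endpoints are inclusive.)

20

Process intervals by earliest right end; each time one isn't hit yet, stab at its right endpoint.
Sorted: [0,2] [0,3] [5,8] [7,9] [8,10] [9,11] [11,15] [15,16] [13,17] [18,20] [20,21]
{[0,2],[0,3]} hit by 2; {[5,8],[7,9],[8,10]} hit by 8; {[9,11],[11,15]} hit by 11; {[15,16],[13,17]} hit by 16; {[18,20],[20,21]} hit by 20.
Points: 2, 8, 11, 16, 20 (5 total).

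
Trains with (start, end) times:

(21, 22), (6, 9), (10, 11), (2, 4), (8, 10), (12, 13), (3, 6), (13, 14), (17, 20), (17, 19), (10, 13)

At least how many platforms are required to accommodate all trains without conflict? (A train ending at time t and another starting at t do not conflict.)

The answer is the maximum number of intervals overlapping at any instant.
Events (time:±→running): 2:+→1 3:+→2 … peak 2.

2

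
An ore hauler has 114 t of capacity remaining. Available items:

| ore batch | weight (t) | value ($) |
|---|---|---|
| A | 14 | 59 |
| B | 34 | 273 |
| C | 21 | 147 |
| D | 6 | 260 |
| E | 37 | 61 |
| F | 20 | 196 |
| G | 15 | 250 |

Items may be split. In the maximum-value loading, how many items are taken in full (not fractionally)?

6

Sort by value per unit weight and fill in that order.
Order: D (260/6=43.33) > G (250/15=16.67) > F (196/20=9.80) > B (273/34=8.03) > C (147/21=7.00) > A (59/14=4.21) > E (61/37=1.65)
Fill: take D (6 @ 260) → take G (15 @ 250) → take F (20 @ 196) → take B (34 @ 273) → take C (21 @ 147) → take A (14 @ 59) → take 4/37 of E → 6.59; 114/114 used.
6 item(s) taken whole; one partial (take 4/37 of E).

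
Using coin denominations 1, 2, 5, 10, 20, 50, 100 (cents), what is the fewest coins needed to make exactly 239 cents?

239 = 2×100 + 1×20 + 1×10 + 1×5 + 2×2
Total coins = 2 + 1 + 1 + 1 + 2 = 7

7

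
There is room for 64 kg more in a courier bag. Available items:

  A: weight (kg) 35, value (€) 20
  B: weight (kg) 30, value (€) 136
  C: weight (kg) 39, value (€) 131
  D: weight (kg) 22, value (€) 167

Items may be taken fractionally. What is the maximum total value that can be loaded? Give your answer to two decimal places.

343.31

Sort by value per unit weight and fill in that order.
Ratios (sorted): D 7.59, B 4.53, C 3.36, A 0.57
take D (22 @ 167); take B (30 @ 136); take 12/39 of C → 40.31. Capacity used 64/64.
Total value = 343.31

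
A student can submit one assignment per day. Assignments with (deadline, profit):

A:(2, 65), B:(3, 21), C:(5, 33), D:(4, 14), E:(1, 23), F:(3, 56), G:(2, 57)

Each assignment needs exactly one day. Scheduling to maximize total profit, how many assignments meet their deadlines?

5

Take jobs in profit order; each goes to the latest open slot no later than its deadline.
By profit: A(d2,65), G(d2,57), F(d3,56), C(d5,33), E(d1,23), B(d3,21), D(d4,14)
A→slot 2; G→slot 1; F→slot 3; C→slot 5; E skipped; B skipped; D→slot 4.
5 of 7 scheduled.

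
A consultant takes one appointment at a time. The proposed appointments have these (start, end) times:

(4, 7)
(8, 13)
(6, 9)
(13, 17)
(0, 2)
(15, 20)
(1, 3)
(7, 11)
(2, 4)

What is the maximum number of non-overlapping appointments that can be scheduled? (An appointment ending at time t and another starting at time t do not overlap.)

Order by finish time; keep every interval that doesn't clash with the previous kept one.
By end time: (0,2), (1,3), (2,4), (4,7), (6,9), (7,11), (8,13), (13,17), (15,20).
Pick (0,2); next start ≥ 2 → (2,4); next start ≥ 4 → (4,7); next start ≥ 7 → (7,11); next start ≥ 11 → (13,17).
Selected 5 appointments.

5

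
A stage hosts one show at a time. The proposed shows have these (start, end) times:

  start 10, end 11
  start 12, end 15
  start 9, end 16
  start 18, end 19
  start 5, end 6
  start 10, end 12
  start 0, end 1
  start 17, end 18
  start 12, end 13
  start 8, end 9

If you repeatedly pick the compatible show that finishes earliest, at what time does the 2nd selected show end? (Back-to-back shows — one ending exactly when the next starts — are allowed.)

6

Sorted by end: (0,1)  (5,6)  (8,9)  (10,11)  (10,12)  (12,13)  (12,15)  (9,16)  (17,18)  (18,19)
take (0,1); take (5,6); take (8,9); take (10,11); skip (10,12); take (12,13); take (17,18); take (18,19).
Selected: (0,1) (5,6) (8,9) (10,11) (12,13) (17,18) (18,19)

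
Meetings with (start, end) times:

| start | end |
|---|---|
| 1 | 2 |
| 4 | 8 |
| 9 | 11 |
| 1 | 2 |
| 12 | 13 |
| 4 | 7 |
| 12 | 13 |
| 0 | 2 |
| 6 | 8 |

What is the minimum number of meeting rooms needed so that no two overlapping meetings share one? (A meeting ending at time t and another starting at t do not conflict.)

Events (time:±→running): 0:+→1 1:+→2 1:+→3 … peak 3.

3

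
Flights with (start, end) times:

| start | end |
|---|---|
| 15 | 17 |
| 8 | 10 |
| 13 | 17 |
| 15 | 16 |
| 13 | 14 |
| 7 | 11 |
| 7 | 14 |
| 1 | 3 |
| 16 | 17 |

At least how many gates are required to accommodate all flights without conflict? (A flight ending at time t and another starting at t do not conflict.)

3

The answer is the maximum number of intervals overlapping at any instant.
Events (time:±→running): 1:+→1 3:-→0 7:+→1 7:+→2 8:+→3 … peak 3.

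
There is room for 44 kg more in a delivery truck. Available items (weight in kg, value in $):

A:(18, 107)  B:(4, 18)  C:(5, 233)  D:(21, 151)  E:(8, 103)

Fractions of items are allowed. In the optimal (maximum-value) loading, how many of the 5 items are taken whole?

Greedy by value/weight ratio, highest first.
Ratios (sorted): C 46.60, E 12.88, D 7.19, A 5.94, B 4.50
take C (5 @ 233); take E (8 @ 103); take D (21 @ 151); take 10/18 of A → 59.44. Capacity used 44/44.
3 item(s) taken whole; one partial (take 10/18 of A).

3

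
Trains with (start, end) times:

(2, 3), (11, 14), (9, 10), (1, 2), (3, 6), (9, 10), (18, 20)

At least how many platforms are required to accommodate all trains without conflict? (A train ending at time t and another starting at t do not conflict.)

starts: [1, 2, 3, 9, 9, 11, 18]
ends:   [2, 3, 6, 10, 10, 14, 20]
s1→1 e2→0 s2→1 e3→0 s3→1 e6→0 s9→1 s9→2  — peak 2.

2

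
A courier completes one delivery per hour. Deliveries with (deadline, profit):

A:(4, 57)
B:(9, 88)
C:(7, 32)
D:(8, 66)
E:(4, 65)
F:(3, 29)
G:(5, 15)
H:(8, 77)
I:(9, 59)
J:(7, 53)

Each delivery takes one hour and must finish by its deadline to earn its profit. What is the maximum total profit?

526

Take jobs in profit order; each goes to the latest open slot no later than its deadline.
By profit: B(d9,88), H(d8,77), D(d8,66), E(d4,65), I(d9,59), A(d4,57), J(d7,53), C(d7,32), F(d3,29), G(d5,15)
B→slot 9; H→slot 8; D→slot 7; E→slot 4; I→slot 6; A→slot 3; J→slot 5; C→slot 2; F→slot 1; G skipped.
Profit = 29 + 32 + 57 + 65 + 53 + 59 + 66 + 77 + 88 = 526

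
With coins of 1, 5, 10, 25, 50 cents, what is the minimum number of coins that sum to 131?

5

131 = 2×50 + 1×25 + 1×5 + 1×1
Total coins = 2 + 1 + 1 + 1 = 5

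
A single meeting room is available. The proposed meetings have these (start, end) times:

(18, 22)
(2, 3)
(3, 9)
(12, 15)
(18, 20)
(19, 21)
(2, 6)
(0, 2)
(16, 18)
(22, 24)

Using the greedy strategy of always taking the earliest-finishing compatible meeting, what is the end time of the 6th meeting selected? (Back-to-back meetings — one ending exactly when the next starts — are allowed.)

20

By end time: (0,2), (2,3), (2,6), (3,9), (12,15), (16,18), (18,20), (19,21), (18,22), (22,24).
Pick (0,2); next start ≥ 2 → (2,3); next start ≥ 3 → (3,9); next start ≥ 9 → (12,15); next start ≥ 15 → (16,18); next start ≥ 18 → (18,20); next start ≥ 20 → (22,24).
Selected: (0,2) (2,3) (3,9) (12,15) (16,18) (18,20) (22,24)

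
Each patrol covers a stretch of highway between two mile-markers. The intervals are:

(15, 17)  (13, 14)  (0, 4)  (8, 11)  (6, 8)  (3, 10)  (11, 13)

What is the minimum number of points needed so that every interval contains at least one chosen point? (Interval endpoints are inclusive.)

Sort by right endpoint; whenever an interval is uncovered, place a point at its right end.
By right end: [0,4]  [6,8]  [3,10]  [8,11]  [11,13]  [13,14]  [15,17]
[0,4] uncovered → point at 4; [6,8] uncovered → point at 8; [11,13] uncovered → point at 13; [15,17] uncovered → point at 17.
Points: 4, 8, 13, 17 (4 total).

4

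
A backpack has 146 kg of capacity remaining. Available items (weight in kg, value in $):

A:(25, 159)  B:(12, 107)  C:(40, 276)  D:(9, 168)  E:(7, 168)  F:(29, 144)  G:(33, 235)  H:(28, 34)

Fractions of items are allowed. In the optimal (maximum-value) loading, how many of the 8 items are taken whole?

6

Ratios (sorted): E 24.00, D 18.67, B 8.92, G 7.12, C 6.90, A 6.36, F 4.97, H 1.21
take E (7 @ 168); take D (9 @ 168); take B (12 @ 107); take G (33 @ 235); take C (40 @ 276); take A (25 @ 159); take 20/29 of F → 99.31. Capacity used 146/146.
6 item(s) taken whole; one partial (take 20/29 of F).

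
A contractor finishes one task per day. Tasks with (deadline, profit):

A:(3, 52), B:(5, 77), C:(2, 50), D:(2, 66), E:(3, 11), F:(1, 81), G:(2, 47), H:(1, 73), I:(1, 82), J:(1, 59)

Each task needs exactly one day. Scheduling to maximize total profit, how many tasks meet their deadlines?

Sort by profit descending; place each in the latest free slot ≤ its deadline.
By profit: I(d1,82), F(d1,81), B(d5,77), H(d1,73), D(d2,66), J(d1,59), A(d3,52), C(d2,50), G(d2,47), E(d3,11)
I→slot 1; F skipped; B→slot 5; H skipped; D→slot 2; J skipped; A→slot 3; C skipped; G skipped; E skipped.
4 of 10 scheduled.

4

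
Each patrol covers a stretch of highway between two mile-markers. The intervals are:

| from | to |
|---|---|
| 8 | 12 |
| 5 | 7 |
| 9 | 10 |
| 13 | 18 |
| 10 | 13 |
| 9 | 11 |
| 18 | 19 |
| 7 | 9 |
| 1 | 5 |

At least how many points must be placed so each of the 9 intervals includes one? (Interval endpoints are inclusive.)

4

Sorted: [1,5] [5,7] [7,9] [9,10] [9,11] [8,12] [10,13] [13,18] [18,19]
{[1,5],[5,7]} hit by 5; {[7,9],[9,10],[9,11],[8,12]} hit by 9; {[10,13],[13,18]} hit by 13; {[18,19]} hit by 19.
Points: 5, 9, 13, 19 (4 total).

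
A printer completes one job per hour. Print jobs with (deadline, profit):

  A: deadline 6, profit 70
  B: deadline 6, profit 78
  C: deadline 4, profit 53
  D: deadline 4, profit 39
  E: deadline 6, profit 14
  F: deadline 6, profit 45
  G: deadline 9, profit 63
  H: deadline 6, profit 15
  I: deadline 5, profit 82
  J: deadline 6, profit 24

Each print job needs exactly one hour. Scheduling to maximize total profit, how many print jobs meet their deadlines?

7

Sort by profit descending; place each in the latest free slot ≤ its deadline.
By profit: I(d5,82), B(d6,78), A(d6,70), G(d9,63), C(d4,53), F(d6,45), D(d4,39), J(d6,24), H(d6,15), E(d6,14)
I→slot 5; B→slot 6; A→slot 4; G→slot 9; C→slot 3; F→slot 2; D→slot 1; J skipped; H skipped; E skipped.
7 of 10 scheduled.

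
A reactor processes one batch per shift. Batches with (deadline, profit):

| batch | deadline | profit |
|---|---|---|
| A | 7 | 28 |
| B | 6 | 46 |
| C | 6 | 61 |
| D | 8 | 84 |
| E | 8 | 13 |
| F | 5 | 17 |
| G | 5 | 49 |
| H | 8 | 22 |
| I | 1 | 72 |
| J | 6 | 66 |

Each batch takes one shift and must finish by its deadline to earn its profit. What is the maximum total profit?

Profit order: D=84 I=72 J=66 C=61 G=49 B=46 A=28 H=22 F=17 E=13
Assign: D→slot 8, I→slot 1, J→slot 6, C→slot 5, G→slot 4, B→slot 3, A→slot 7, H→slot 2, F skipped, E skipped.
Slots: [1:I] [2:H] [3:B] [4:G] [5:C] [6:J] [7:A] [8:D]
Profit = 72 + 22 + 46 + 49 + 61 + 66 + 28 + 84 = 428

428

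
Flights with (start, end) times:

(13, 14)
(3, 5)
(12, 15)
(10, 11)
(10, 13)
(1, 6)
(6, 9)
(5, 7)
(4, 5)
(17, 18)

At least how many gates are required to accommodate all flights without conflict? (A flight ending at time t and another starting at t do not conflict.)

starts: [1, 3, 4, 5, 6, 10, 10, 12, 13, 17]
ends:   [5, 5, 6, 7, 9, 11, 13, 14, 15, 18]
s1→1 s3→2 s4→3  — peak 3.

3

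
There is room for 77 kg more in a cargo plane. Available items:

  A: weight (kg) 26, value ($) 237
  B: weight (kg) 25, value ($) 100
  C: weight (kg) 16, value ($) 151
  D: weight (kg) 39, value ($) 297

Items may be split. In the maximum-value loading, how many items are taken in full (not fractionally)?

Greedy by value/weight ratio, highest first.
Ratios (sorted): C 9.44, A 9.12, D 7.62, B 4.00
take C (16 @ 151); take A (26 @ 237); take 35/39 of D → 266.54. Capacity used 77/77.
2 item(s) taken whole; one partial (take 35/39 of D).

2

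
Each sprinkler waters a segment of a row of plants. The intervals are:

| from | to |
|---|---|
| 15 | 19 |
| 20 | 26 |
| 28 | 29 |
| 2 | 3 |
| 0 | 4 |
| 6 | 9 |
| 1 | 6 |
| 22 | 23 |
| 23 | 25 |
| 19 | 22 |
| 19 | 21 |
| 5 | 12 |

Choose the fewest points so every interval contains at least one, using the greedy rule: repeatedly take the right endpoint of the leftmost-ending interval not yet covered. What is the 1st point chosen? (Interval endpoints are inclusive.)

3

Sorted: [2,3] [0,4] [1,6] [6,9] [5,12] [15,19] [19,21] [19,22] [22,23] [23,25] [20,26] [28,29]
{[2,3],[0,4],[1,6]} hit by 3; {[6,9],[5,12]} hit by 9; {[15,19],[19,21],[19,22]} hit by 19; {[22,23],[23,25],[20,26]} hit by 23; {[28,29]} hit by 29.
Points: 3, 9, 19, 23, 29 (5 total).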